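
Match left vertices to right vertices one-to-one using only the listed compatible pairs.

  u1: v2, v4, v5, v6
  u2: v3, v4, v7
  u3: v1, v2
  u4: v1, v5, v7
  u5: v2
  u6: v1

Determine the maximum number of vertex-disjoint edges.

5

Unit-capacity flow: source→left, listed edges, right→sink; max matching = max flow.
Augmenting path u1→v2 (+1); matched 1.
Augmenting path u2→v3 (+1); matched 2.
Augmenting path u3→v1 (+1); matched 3.
Augmenting path u4→v5 (+1); matched 4.
Augmenting path u5→v2→u1→v4 (+1); matched 5.
No augmenting path remains; maximum matching = 5.
König certificate: {u1, u2, u4, v1, v2} is a vertex cover of size 5 (every listed pair touches it), so no matching can be larger.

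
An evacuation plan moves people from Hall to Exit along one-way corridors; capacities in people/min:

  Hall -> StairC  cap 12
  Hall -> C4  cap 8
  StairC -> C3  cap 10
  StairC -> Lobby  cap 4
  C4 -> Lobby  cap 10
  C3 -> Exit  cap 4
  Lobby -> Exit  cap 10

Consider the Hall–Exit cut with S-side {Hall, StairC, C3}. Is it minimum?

No — its capacity is 16, but the minimum cut has capacity 14.

Given cut capacity: 8 + 4 + 4 = 16.
Augment Hall→StairC→C3→Exit: bottleneck 4, flow now 4.
Augment Hall→StairC→Lobby→Exit: bottleneck 4, flow now 8.
Augment Hall→C4→Lobby→Exit: bottleneck 6, flow now 14.
No augmenting path remains; maximum flow = 14.
In the residual graph, reachable from Hall: {Hall, StairC, C4, C3, Lobby}.
Min-cut edges: C3→Exit (4), Lobby→Exit (10); capacity 4 + 10 = 14.
Cut capacity 16 exceeds the max flow 14, so it is not minimum.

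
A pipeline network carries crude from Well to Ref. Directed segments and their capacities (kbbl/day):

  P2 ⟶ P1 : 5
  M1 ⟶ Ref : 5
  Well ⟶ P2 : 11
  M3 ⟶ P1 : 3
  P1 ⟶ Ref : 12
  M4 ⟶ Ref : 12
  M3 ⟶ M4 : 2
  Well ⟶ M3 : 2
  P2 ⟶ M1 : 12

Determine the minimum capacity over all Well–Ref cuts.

Augment Well→P2→M1→Ref: bottleneck 5, flow now 5.
Augment Well→P2→P1→Ref: bottleneck 5, flow now 10.
Augment Well→M3→M4→Ref: bottleneck 2, flow now 12.
No augmenting path remains; maximum flow = 12.
By max-flow min-cut, the minimum cut capacity equals the max flow.
In the residual graph, reachable from Well: {Well, P2, M1}.
Min-cut edges: Well→M3 (2), P2→P1 (5), M1→Ref (5); capacity 2 + 5 + 5 = 12.

12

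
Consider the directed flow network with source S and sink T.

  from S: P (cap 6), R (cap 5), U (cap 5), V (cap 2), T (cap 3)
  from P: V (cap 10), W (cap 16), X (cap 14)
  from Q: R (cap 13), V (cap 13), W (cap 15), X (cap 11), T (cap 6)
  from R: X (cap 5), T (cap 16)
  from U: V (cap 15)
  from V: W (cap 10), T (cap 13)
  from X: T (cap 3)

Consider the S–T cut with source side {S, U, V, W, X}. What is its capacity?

30

Edges leaving {S, U, V, W, X}: S→P (6), S→R (5), S→T (3), V→T (13), X→T (3).
Cut capacity = 6 + 5 + 3 + 13 + 3 = 30.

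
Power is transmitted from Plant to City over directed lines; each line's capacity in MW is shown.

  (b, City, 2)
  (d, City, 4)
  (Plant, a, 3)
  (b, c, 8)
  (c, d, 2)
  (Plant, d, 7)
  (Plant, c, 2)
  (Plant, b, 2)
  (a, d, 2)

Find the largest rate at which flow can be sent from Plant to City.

Augment Plant→b→City: bottleneck 2, flow now 2.
Augment Plant→d→City: bottleneck 4, flow now 6.
No augmenting path remains; maximum flow = 6.
In the residual graph, reachable from Plant: {Plant, a, c, d}.
Min-cut edges: Plant→b (2), d→City (4); capacity 2 + 4 = 6.
This cut is saturated, so no flow can exceed 6.

6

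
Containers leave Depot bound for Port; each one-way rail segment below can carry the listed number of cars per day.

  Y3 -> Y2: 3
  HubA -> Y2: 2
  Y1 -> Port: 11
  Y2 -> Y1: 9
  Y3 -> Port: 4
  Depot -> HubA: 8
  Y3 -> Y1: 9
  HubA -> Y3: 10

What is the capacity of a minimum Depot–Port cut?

Augment Depot→HubA→Y3→Port: bottleneck 4, flow now 4.
Augment Depot→HubA→Y3→Y1→Port: bottleneck 4, flow now 8.
No augmenting path remains; maximum flow = 8.
By max-flow min-cut, the minimum cut capacity equals the max flow.
In the residual graph, reachable from Depot: {Depot}.
Min-cut edges: Depot→HubA (8); capacity 8 = 8.

8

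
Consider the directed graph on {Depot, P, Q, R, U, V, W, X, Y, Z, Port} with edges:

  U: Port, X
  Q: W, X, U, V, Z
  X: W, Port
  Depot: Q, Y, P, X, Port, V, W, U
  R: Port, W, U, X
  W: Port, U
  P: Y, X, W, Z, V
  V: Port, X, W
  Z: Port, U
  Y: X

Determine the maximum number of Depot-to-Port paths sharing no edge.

Assign every edge capacity 1; by Menger, the answer equals the max flow.
Path Depot→Port (+1); total 1.
Path Depot→U→Port (+1); total 2.
Path Depot→V→Port (+1); total 3.
Path Depot→W→Port (+1); total 4.
Path Depot→X→Port (+1); total 5.
Path Depot→P→Z→Port (+1); total 6.
No residual Depot→Port path; max flow = 6.
Certifying cut of size 6: {Depot→Port, U→Port, V→Port, W→Port, X→Port, Z→Port}.

6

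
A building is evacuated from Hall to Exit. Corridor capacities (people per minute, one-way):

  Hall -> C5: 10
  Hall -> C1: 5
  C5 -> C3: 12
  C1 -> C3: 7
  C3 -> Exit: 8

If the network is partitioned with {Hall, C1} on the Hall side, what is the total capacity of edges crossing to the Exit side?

17

Edges leaving {Hall, C1}: Hall→C5 (10), C1→C3 (7).
Cut capacity = 10 + 7 = 17.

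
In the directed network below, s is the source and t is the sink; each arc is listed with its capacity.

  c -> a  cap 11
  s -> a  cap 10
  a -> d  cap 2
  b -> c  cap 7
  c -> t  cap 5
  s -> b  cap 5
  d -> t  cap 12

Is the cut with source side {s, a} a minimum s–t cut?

Given cut capacity: 5 + 2 = 7.
Augment s→a→d→t: bottleneck 2, flow now 2.
Augment s→b→c→t: bottleneck 5, flow now 7.
No augmenting path remains; maximum flow = 7.
Cut capacity 7 equals the max flow, so it is a minimum cut.

Yes — it is a minimum cut (capacity 7).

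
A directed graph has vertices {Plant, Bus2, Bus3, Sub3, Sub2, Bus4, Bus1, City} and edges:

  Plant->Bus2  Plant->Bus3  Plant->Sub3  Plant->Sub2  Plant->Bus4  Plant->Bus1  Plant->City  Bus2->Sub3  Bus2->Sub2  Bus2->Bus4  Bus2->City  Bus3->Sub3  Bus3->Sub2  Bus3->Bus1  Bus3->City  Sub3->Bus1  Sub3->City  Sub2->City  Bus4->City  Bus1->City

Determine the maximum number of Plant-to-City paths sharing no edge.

7

Assign every edge capacity 1; by Menger, the answer equals the max flow.
Path Plant→City (+1); total 1.
Path Plant→Bus2→City (+1); total 2.
Path Plant→Bus3→City (+1); total 3.
Path Plant→Sub3→City (+1); total 4.
Path Plant→Sub2→City (+1); total 5.
Path Plant→Bus4→City (+1); total 6.
Path Plant→Bus1→City (+1); total 7.
No residual Plant→City path; max flow = 7.
Certifying cut of size 7: {Plant→Bus1, Plant→Bus2, Plant→Bus3, Plant→Bus4, Plant→City, Plant→Sub2, Plant→Sub3}.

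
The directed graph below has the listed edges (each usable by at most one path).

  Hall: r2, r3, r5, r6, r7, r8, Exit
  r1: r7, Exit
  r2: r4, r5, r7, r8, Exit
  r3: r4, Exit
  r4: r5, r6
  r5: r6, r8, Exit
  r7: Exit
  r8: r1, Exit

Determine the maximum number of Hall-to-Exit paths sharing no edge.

6

Assign every edge capacity 1; by Menger, the answer equals the max flow.
Path Hall→Exit (+1); total 1.
Path Hall→r2→Exit (+1); total 2.
Path Hall→r3→Exit (+1); total 3.
Path Hall→r5→Exit (+1); total 4.
Path Hall→r7→Exit (+1); total 5.
Path Hall→r8→Exit (+1); total 6.
No residual Hall→Exit path; max flow = 6.
Certifying cut of size 6: {Hall→Exit, Hall→r2, Hall→r3, Hall→r5, Hall→r7, Hall→r8}.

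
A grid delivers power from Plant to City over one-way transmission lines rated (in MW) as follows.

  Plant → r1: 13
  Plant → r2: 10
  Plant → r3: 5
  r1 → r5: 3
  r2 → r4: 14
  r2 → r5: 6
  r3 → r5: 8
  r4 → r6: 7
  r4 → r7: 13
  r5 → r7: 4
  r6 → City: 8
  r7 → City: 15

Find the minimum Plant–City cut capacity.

14

Augment Plant→r1→r5→r7→City: bottleneck 3, flow now 3.
Augment Plant→r2→r4→r6→City: bottleneck 7, flow now 10.
Augment Plant→r2→r4→r7→City: bottleneck 3, flow now 13.
Augment Plant→r3→r5→r7→City: bottleneck 1, flow now 14.
No augmenting path remains; maximum flow = 14.
By max-flow min-cut, the minimum cut capacity equals the max flow.
In the residual graph, reachable from Plant: {Plant, r1, r3, r5}.
Min-cut edges: Plant→r2 (10), r5→r7 (4); capacity 10 + 4 = 14.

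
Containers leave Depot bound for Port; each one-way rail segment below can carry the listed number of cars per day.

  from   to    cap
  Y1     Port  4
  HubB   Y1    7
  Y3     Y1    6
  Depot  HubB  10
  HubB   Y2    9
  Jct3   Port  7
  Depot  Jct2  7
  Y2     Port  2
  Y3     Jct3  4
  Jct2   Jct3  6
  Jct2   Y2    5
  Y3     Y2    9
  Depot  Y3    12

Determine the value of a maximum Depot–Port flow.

13

Augment Depot→Y3→Y1→Port: bottleneck 4, flow now 4.
Augment Depot→Y3→Jct3→Port: bottleneck 4, flow now 8.
Augment Depot→Y3→Y2→Port: bottleneck 2, flow now 10.
Augment Depot→Jct2→Jct3→Port: bottleneck 3, flow now 13.
No augmenting path remains; maximum flow = 13.
In the residual graph, reachable from Depot: {Depot, Y3, Jct2, HubB, Y1, Jct3, Y2}.
Min-cut edges: Y1→Port (4), Jct3→Port (7), Y2→Port (2); capacity 4 + 7 + 2 = 13.
This cut is saturated, so no flow can exceed 13.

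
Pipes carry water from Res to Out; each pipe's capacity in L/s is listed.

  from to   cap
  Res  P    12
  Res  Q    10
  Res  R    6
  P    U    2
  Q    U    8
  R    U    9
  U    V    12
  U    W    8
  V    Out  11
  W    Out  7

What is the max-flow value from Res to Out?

16

Augment Res→P→U→V→Out: bottleneck 2, flow now 2.
Augment Res→Q→U→V→Out: bottleneck 8, flow now 10.
Augment Res→R→U→V→Out: bottleneck 1, flow now 11.
Augment Res→R→U→W→Out: bottleneck 5, flow now 16.
No augmenting path remains; maximum flow = 16.
In the residual graph, reachable from Res: {Res, P, Q}.
Min-cut edges: Res→R (6), P→U (2), Q→U (8); capacity 6 + 2 + 8 = 16.
This cut is saturated, so no flow can exceed 16.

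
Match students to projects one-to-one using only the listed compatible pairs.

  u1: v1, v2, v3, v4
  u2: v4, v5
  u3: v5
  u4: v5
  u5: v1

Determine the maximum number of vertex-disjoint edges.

Unit-capacity flow: source→left, listed edges, right→sink; max matching = max flow.
Augmenting path u1→v1 (+1); matched 1.
Augmenting path u2→v4 (+1); matched 2.
Augmenting path u3→v5 (+1); matched 3.
Augmenting path u5→v1→u1→v2 (+1); matched 4.
No augmenting path remains; maximum matching = 4.
König certificate: {u1, u2, u5, v5} is a vertex cover of size 4 (every listed pair touches it), so no matching can be larger.

4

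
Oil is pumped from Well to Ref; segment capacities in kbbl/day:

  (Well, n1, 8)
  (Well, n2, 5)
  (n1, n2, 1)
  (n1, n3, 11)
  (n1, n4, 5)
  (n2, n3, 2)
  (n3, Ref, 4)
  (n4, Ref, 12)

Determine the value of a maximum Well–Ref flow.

Augment Well→n1→n3→Ref: bottleneck 4, flow now 4.
Augment Well→n1→n4→Ref: bottleneck 4, flow now 8.
Augment Well→n2→n3→n1→n4→Ref: bottleneck 1, flow now 9. (uses reverse residual edge)
No augmenting path remains; maximum flow = 9.
In the residual graph, reachable from Well: {Well, n1, n2, n3}.
Min-cut edges: n1→n4 (5), n3→Ref (4); capacity 5 + 4 = 9.
This cut is saturated, so no flow can exceed 9.

9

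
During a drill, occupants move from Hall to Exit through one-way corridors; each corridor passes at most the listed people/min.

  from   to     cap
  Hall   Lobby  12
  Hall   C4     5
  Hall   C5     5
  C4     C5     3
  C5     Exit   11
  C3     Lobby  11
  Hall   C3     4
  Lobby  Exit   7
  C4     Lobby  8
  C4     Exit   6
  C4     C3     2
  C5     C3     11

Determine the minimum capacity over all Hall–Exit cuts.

Augment Hall→C4→Exit: bottleneck 5, flow now 5.
Augment Hall→C5→Exit: bottleneck 5, flow now 10.
Augment Hall→Lobby→Exit: bottleneck 7, flow now 17.
No augmenting path remains; maximum flow = 17.
By max-flow min-cut, the minimum cut capacity equals the max flow.
In the residual graph, reachable from Hall: {Hall, C3, Lobby}.
Min-cut edges: Hall→C4 (5), Hall→C5 (5), Lobby→Exit (7); capacity 5 + 5 + 7 = 17.

17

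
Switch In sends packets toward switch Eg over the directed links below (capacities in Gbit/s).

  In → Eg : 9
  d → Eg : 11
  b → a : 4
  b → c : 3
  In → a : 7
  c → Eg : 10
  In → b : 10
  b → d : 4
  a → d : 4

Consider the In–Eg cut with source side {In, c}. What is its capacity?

36

Edges leaving {In, c}: In→a (7), In→b (10), In→Eg (9), c→Eg (10).
Cut capacity = 7 + 10 + 9 + 10 = 36.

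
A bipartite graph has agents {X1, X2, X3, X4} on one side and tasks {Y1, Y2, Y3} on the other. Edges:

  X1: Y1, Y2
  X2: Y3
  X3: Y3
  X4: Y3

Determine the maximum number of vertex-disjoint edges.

2

Unit-capacity flow: source→left, listed edges, right→sink; max matching = max flow.
Augmenting path X1→Y1 (+1); matched 1.
Augmenting path X2→Y3 (+1); matched 2.
No augmenting path remains; maximum matching = 2.
König certificate: {X1, Y3} is a vertex cover of size 2 (every listed pair touches it), so no matching can be larger.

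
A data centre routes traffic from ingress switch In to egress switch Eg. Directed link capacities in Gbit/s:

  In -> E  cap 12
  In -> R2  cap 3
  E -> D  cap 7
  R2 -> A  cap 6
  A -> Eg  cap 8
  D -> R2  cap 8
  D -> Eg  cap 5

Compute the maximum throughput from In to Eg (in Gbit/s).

Augment In→E→D→Eg: bottleneck 5, flow now 5.
Augment In→R2→A→Eg: bottleneck 3, flow now 8.
Augment In→E→D→R2→A→Eg: bottleneck 2, flow now 10.
No augmenting path remains; maximum flow = 10.
In the residual graph, reachable from In: {In, E}.
Min-cut edges: In→R2 (3), E→D (7); capacity 3 + 7 = 10.
This cut is saturated, so no flow can exceed 10.

10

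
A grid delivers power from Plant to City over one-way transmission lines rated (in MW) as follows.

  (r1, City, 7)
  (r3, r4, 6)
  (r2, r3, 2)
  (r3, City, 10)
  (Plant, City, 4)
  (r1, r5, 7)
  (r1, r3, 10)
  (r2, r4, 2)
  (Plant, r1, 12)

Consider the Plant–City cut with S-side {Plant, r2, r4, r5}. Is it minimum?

No — its capacity is 18, but the minimum cut has capacity 16.

Given cut capacity: 12 + 4 + 2 = 18.
Augment Plant→City: bottleneck 4, flow now 4.
Augment Plant→r1→City: bottleneck 7, flow now 11.
Augment Plant→r1→r3→City: bottleneck 5, flow now 16.
No augmenting path remains; maximum flow = 16.
In the residual graph, reachable from Plant: {Plant}.
Min-cut edges: Plant→r1 (12), Plant→City (4); capacity 12 + 4 = 16.
Cut capacity 18 exceeds the max flow 16, so it is not minimum.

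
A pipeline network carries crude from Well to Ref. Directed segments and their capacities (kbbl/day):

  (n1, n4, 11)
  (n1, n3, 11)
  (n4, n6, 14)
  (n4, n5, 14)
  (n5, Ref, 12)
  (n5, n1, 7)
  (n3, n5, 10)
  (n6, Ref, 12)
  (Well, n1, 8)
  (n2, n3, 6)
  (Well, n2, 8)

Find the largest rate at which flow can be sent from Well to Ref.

14

Augment Well→n1→n3→n5→Ref: bottleneck 8, flow now 8.
Augment Well→n2→n3→n5→Ref: bottleneck 2, flow now 10.
Augment Well→n2→n3→n1→n4→n5→Ref: bottleneck 2, flow now 12. (uses reverse residual edge)
Augment Well→n2→n3→n1→n4→n6→Ref: bottleneck 2, flow now 14. (uses reverse residual edge)
No augmenting path remains; maximum flow = 14.
In the residual graph, reachable from Well: {Well, n2}.
Min-cut edges: Well→n1 (8), n2→n3 (6); capacity 8 + 6 = 14.
This cut is saturated, so no flow can exceed 14.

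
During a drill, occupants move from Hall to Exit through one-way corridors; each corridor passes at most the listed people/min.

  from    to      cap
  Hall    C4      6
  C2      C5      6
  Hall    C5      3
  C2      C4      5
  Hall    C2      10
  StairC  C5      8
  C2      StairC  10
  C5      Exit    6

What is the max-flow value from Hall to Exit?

6

Augment Hall→C5→Exit: bottleneck 3, flow now 3.
Augment Hall→C2→C5→Exit: bottleneck 3, flow now 6.
No augmenting path remains; maximum flow = 6.
In the residual graph, reachable from Hall: {Hall, C2, C4, StairC, C5}.
Min-cut edges: C5→Exit (6); capacity 6 = 6.
This cut is saturated, so no flow can exceed 6.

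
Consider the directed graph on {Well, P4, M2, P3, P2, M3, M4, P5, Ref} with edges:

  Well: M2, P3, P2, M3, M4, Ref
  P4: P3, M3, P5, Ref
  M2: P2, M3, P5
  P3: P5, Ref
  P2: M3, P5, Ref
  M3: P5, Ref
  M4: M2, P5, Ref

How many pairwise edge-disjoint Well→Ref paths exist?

Assign every edge capacity 1; by Menger, the answer equals the max flow.
Path Well→Ref (+1); total 1.
Path Well→P3→Ref (+1); total 2.
Path Well→P2→Ref (+1); total 3.
Path Well→M3→Ref (+1); total 4.
Path Well→M4→Ref (+1); total 5.
No residual Well→Ref path; max flow = 5.
Certifying cut of size 5: {M3→Ref, P2→Ref, Well→M4, Well→P3, Well→Ref}.

5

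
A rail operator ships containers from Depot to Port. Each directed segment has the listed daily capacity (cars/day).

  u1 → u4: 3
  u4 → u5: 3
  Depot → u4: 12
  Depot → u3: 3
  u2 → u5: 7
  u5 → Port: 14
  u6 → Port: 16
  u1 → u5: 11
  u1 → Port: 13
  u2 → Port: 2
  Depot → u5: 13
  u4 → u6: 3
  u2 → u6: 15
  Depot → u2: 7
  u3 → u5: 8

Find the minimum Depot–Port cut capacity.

Augment Depot→u2→Port: bottleneck 2, flow now 2.
Augment Depot→u5→Port: bottleneck 13, flow now 15.
Augment Depot→u2→u5→Port: bottleneck 1, flow now 16.
Augment Depot→u2→u6→Port: bottleneck 4, flow now 20.
Augment Depot→u4→u6→Port: bottleneck 3, flow now 23.
Augment Depot→u3→u5→u2→u6→Port: bottleneck 1, flow now 24. (uses reverse residual edge)
No augmenting path remains; maximum flow = 24.
By max-flow min-cut, the minimum cut capacity equals the max flow.
In the residual graph, reachable from Depot: {Depot, u3, u4, u5}.
Min-cut edges: Depot→u2 (7), u4→u6 (3), u5→Port (14); capacity 7 + 3 + 14 = 24.

24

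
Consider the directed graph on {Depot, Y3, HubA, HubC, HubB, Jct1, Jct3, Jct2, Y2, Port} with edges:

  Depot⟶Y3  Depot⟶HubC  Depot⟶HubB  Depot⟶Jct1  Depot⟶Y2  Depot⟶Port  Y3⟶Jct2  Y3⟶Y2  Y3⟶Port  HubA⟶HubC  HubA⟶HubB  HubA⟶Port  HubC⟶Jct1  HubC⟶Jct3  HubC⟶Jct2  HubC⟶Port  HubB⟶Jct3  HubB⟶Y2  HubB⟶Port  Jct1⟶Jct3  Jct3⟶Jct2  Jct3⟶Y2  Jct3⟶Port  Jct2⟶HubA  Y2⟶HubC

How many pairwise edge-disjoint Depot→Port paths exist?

Assign every edge capacity 1; by Menger, the answer equals the max flow.
Path Depot→Port (+1); total 1.
Path Depot→Y3→Port (+1); total 2.
Path Depot→HubC→Port (+1); total 3.
Path Depot→HubB→Port (+1); total 4.
Path Depot→Jct1→Jct3→Port (+1); total 5.
Path Depot→Y2→HubC→Jct2→HubA→Port (+1); total 6.
No residual Depot→Port path; max flow = 6.
Certifying cut of size 6: {Depot→HubB, Depot→HubC, Depot→Jct1, Depot→Port, Depot→Y2, Depot→Y3}.

6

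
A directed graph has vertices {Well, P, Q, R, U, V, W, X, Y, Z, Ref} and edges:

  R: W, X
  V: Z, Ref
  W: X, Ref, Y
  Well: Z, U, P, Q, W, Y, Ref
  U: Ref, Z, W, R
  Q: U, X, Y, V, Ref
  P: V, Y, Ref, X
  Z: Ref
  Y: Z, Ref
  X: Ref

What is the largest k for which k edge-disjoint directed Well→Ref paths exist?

7

Assign every edge capacity 1; by Menger, the answer equals the max flow.
Path Well→Ref (+1); total 1.
Path Well→P→Ref (+1); total 2.
Path Well→Q→Ref (+1); total 3.
Path Well→U→Ref (+1); total 4.
Path Well→W→Ref (+1); total 5.
Path Well→Y→Ref (+1); total 6.
Path Well→Z→Ref (+1); total 7.
No residual Well→Ref path; max flow = 7.
Certifying cut of size 7: {Well→P, Well→Q, Well→Ref, Well→U, Well→W, Well→Y, Well→Z}.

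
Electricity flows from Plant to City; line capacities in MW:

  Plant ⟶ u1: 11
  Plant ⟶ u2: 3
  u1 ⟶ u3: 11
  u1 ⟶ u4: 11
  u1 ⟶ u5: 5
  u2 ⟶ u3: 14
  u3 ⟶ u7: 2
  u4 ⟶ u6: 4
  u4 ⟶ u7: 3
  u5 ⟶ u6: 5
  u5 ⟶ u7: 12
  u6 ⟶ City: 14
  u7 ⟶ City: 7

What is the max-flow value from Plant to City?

13

Augment Plant→u1→u3→u7→City: bottleneck 2, flow now 2.
Augment Plant→u1→u4→u6→City: bottleneck 4, flow now 6.
Augment Plant→u1→u4→u7→City: bottleneck 3, flow now 9.
Augment Plant→u1→u5→u6→City: bottleneck 2, flow now 11.
Augment Plant→u2→u3→u1→u5→u6→City: bottleneck 2, flow now 13. (uses reverse residual edge)
No augmenting path remains; maximum flow = 13.
In the residual graph, reachable from Plant: {Plant, u2, u3}.
Min-cut edges: Plant→u1 (11), u3→u7 (2); capacity 11 + 2 = 13.
This cut is saturated, so no flow can exceed 13.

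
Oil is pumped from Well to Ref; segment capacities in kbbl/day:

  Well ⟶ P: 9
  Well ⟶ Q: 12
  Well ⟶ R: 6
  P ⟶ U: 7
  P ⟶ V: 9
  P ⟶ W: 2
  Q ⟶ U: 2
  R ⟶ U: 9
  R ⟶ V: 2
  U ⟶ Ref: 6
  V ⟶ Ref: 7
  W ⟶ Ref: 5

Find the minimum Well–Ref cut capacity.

Augment Well→P→U→Ref: bottleneck 6, flow now 6.
Augment Well→P→V→Ref: bottleneck 3, flow now 9.
Augment Well→R→V→Ref: bottleneck 2, flow now 11.
Augment Well→Q→U→P→V→Ref: bottleneck 2, flow now 13. (uses reverse residual edge)
Augment Well→R→U→P→W→Ref: bottleneck 2, flow now 15. (uses reverse residual edge)
No augmenting path remains; maximum flow = 15.
By max-flow min-cut, the minimum cut capacity equals the max flow.
In the residual graph, reachable from Well: {Well, P, Q, R, U, V}.
Min-cut edges: P→W (2), U→Ref (6), V→Ref (7); capacity 2 + 6 + 7 = 15.

15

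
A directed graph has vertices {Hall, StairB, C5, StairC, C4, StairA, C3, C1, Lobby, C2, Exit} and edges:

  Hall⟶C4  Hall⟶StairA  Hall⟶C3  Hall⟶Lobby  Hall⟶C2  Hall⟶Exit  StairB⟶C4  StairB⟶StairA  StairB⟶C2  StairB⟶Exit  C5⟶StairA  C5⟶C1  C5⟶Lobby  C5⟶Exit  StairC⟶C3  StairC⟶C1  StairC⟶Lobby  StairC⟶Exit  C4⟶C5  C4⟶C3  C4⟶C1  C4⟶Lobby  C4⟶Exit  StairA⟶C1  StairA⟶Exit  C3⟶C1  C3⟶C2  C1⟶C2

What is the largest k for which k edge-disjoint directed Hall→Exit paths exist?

3

Assign every edge capacity 1; by Menger, the answer equals the max flow.
Path Hall→Exit (+1); total 1.
Path Hall→C4→Exit (+1); total 2.
Path Hall→StairA→Exit (+1); total 3.
No residual Hall→Exit path; max flow = 3.
Certifying cut of size 3: {Hall→C4, Hall→Exit, Hall→StairA}.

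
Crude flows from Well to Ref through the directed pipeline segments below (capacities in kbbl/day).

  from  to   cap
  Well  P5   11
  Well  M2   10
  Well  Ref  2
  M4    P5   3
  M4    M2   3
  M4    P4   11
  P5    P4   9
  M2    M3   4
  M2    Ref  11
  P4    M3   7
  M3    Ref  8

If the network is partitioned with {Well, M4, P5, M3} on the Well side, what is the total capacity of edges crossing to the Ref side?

43

Edges leaving {Well, M4, P5, M3}: Well→M2 (10), Well→Ref (2), M4→M2 (3), M4→P4 (11), P5→P4 (9), M3→Ref (8).
Cut capacity = 10 + 2 + 3 + 11 + 9 + 8 = 43.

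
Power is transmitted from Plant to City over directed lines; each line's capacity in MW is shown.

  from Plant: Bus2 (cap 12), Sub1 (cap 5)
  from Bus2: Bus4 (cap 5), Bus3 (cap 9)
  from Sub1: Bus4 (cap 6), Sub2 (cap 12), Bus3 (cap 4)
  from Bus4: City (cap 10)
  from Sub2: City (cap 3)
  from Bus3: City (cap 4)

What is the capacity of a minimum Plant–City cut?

14

Augment Plant→Bus2→Bus4→City: bottleneck 5, flow now 5.
Augment Plant→Bus2→Bus3→City: bottleneck 4, flow now 9.
Augment Plant→Sub1→Bus4→City: bottleneck 5, flow now 14.
No augmenting path remains; maximum flow = 14.
By max-flow min-cut, the minimum cut capacity equals the max flow.
In the residual graph, reachable from Plant: {Plant, Bus2, Bus3}.
Min-cut edges: Plant→Sub1 (5), Bus2→Bus4 (5), Bus3→City (4); capacity 5 + 5 + 4 = 14.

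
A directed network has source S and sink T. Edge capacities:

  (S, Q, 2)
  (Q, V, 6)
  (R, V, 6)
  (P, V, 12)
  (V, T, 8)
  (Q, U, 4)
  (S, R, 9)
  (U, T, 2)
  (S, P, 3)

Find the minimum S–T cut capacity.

Augment S→P→V→T: bottleneck 3, flow now 3.
Augment S→Q→U→T: bottleneck 2, flow now 5.
Augment S→R→V→T: bottleneck 5, flow now 10.
No augmenting path remains; maximum flow = 10.
By max-flow min-cut, the minimum cut capacity equals the max flow.
In the residual graph, reachable from S: {S, P, R, V}.
Min-cut edges: S→Q (2), V→T (8); capacity 2 + 8 = 10.

10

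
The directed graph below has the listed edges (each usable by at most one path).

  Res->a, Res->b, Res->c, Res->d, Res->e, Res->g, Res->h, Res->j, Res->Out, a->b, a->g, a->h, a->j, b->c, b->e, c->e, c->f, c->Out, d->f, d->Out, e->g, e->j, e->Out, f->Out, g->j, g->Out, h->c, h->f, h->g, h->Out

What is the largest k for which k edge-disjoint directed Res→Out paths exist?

7

Assign every edge capacity 1; by Menger, the answer equals the max flow.
Path Res→Out (+1); total 1.
Path Res→c→Out (+1); total 2.
Path Res→d→Out (+1); total 3.
Path Res→e→Out (+1); total 4.
Path Res→g→Out (+1); total 5.
Path Res→h→Out (+1); total 6.
Path Res→a→h→f→Out (+1); total 7.
No residual Res→Out path; max flow = 7.
Certifying cut of size 7: {Res→Out, Res→d, c→Out, e→Out, f→Out, g→Out, h→Out}.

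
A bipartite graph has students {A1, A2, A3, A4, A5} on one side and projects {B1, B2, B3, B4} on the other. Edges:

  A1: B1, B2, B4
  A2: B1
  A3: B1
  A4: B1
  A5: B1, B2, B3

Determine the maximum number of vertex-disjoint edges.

3

Unit-capacity flow: source→left, listed edges, right→sink; max matching = max flow.
Augmenting path A1→B1 (+1); matched 1.
Augmenting path A5→B2 (+1); matched 2.
Augmenting path A2→B1→A1→B4 (+1); matched 3.
No augmenting path remains; maximum matching = 3.
König certificate: {A1, A5, B1} is a vertex cover of size 3 (every listed pair touches it), so no matching can be larger.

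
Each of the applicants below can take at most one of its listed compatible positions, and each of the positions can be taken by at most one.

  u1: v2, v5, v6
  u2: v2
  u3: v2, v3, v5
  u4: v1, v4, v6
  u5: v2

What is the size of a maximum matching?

Unit-capacity flow: source→left, listed edges, right→sink; max matching = max flow.
Augmenting path u1→v2 (+1); matched 1.
Augmenting path u3→v3 (+1); matched 2.
Augmenting path u4→v1 (+1); matched 3.
Augmenting path u2→v2→u1→v5 (+1); matched 4.
No augmenting path remains; maximum matching = 4.
König certificate: {u1, u3, u4, v2} is a vertex cover of size 4 (every listed pair touches it), so no matching can be larger.

4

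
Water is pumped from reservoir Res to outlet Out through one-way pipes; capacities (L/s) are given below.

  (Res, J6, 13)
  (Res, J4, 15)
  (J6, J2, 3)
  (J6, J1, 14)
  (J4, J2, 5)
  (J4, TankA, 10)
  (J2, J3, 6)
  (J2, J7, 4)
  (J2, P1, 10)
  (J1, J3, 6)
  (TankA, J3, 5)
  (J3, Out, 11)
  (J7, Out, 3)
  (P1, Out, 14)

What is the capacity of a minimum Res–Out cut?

Augment Res→J6→J2→J3→Out: bottleneck 3, flow now 3.
Augment Res→J6→J1→J3→Out: bottleneck 6, flow now 9.
Augment Res→J4→J2→J3→Out: bottleneck 2, flow now 11.
Augment Res→J4→J2→J7→Out: bottleneck 3, flow now 14.
Augment Res→J4→TankA→J3→J2→P1→Out: bottleneck 5, flow now 19. (uses reverse residual edge)
No augmenting path remains; maximum flow = 19.
By max-flow min-cut, the minimum cut capacity equals the max flow.
In the residual graph, reachable from Res: {Res, J6, J4, J1, TankA}.
Min-cut edges: J6→J2 (3), J4→J2 (5), J1→J3 (6), TankA→J3 (5); capacity 3 + 5 + 6 + 5 = 19.

19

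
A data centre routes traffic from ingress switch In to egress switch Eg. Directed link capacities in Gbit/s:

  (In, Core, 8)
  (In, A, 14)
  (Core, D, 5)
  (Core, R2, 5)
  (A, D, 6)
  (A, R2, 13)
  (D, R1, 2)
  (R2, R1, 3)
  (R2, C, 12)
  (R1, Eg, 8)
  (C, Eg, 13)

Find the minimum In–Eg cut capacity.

Augment In→Core→D→R1→Eg: bottleneck 2, flow now 2.
Augment In→Core→R2→R1→Eg: bottleneck 3, flow now 5.
Augment In→Core→R2→C→Eg: bottleneck 2, flow now 7.
Augment In→A→R2→C→Eg: bottleneck 10, flow now 17.
No augmenting path remains; maximum flow = 17.
By max-flow min-cut, the minimum cut capacity equals the max flow.
In the residual graph, reachable from In: {In, Core, A, D, R2}.
Min-cut edges: D→R1 (2), R2→R1 (3), R2→C (12); capacity 2 + 3 + 12 = 17.

17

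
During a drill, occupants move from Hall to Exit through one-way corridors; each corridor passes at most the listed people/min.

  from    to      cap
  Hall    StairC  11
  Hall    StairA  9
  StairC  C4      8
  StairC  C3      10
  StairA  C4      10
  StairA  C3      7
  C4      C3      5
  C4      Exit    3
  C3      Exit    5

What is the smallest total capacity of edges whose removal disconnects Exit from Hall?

8

Augment Hall→StairC→C4→Exit: bottleneck 3, flow now 3.
Augment Hall→StairC→C3→Exit: bottleneck 5, flow now 8.
No augmenting path remains; maximum flow = 8.
By max-flow min-cut, the minimum cut capacity equals the max flow.
In the residual graph, reachable from Hall: {Hall, StairC, StairA, C4, C3}.
Min-cut edges: C4→Exit (3), C3→Exit (5); capacity 3 + 5 = 8.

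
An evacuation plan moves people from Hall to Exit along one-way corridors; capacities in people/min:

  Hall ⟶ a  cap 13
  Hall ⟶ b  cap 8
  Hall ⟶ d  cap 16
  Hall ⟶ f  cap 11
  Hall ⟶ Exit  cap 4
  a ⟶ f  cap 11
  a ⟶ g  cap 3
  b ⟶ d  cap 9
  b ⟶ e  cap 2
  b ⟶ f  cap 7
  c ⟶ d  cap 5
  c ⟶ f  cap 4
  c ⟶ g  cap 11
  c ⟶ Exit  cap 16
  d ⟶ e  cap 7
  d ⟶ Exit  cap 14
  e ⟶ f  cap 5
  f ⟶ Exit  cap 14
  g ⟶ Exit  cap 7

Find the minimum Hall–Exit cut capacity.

Augment Hall→Exit: bottleneck 4, flow now 4.
Augment Hall→d→Exit: bottleneck 14, flow now 18.
Augment Hall→f→Exit: bottleneck 11, flow now 29.
Augment Hall→a→f→Exit: bottleneck 3, flow now 32.
Augment Hall→a→g→Exit: bottleneck 3, flow now 35.
No augmenting path remains; maximum flow = 35.
By max-flow min-cut, the minimum cut capacity equals the max flow.
In the residual graph, reachable from Hall: {Hall, a, b, d, e, f}.
Min-cut edges: Hall→Exit (4), a→g (3), d→Exit (14), f→Exit (14); capacity 4 + 3 + 14 + 14 = 35.

35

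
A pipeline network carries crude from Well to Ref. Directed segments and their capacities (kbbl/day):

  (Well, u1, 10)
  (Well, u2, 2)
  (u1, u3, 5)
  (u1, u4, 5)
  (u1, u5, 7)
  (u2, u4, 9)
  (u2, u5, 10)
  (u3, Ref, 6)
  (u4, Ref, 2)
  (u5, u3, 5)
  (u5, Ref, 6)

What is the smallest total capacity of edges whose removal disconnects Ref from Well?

12

Augment Well→u1→u3→Ref: bottleneck 5, flow now 5.
Augment Well→u1→u4→Ref: bottleneck 2, flow now 7.
Augment Well→u1→u5→Ref: bottleneck 3, flow now 10.
Augment Well→u2→u5→Ref: bottleneck 2, flow now 12.
No augmenting path remains; maximum flow = 12.
By max-flow min-cut, the minimum cut capacity equals the max flow.
In the residual graph, reachable from Well: {Well}.
Min-cut edges: Well→u1 (10), Well→u2 (2); capacity 10 + 2 = 12.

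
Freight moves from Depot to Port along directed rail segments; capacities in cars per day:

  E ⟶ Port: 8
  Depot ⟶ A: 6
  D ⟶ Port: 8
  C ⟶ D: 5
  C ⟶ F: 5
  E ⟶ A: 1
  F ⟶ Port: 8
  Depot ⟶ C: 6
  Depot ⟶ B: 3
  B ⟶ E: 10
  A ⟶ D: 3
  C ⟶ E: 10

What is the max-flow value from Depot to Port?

Augment Depot→A→D→Port: bottleneck 3, flow now 3.
Augment Depot→B→E→Port: bottleneck 3, flow now 6.
Augment Depot→C→D→Port: bottleneck 5, flow now 11.
Augment Depot→C→E→Port: bottleneck 1, flow now 12.
No augmenting path remains; maximum flow = 12.
In the residual graph, reachable from Depot: {Depot, A}.
Min-cut edges: Depot→B (3), Depot→C (6), A→D (3); capacity 3 + 6 + 3 = 12.
This cut is saturated, so no flow can exceed 12.

12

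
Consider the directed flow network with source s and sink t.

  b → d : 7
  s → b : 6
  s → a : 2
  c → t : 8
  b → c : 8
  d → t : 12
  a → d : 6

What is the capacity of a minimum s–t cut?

Augment s→a→d→t: bottleneck 2, flow now 2.
Augment s→b→c→t: bottleneck 6, flow now 8.
No augmenting path remains; maximum flow = 8.
By max-flow min-cut, the minimum cut capacity equals the max flow.
In the residual graph, reachable from s: {s}.
Min-cut edges: s→a (2), s→b (6); capacity 2 + 6 = 8.

8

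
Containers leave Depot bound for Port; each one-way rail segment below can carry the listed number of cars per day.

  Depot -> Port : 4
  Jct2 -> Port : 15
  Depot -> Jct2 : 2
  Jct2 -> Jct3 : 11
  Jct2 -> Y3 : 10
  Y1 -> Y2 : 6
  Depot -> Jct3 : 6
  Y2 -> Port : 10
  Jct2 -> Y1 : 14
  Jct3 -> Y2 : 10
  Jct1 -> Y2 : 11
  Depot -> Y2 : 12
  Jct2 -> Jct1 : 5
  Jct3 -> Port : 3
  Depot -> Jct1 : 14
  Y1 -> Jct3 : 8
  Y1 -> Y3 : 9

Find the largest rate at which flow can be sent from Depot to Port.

19

Augment Depot→Port: bottleneck 4, flow now 4.
Augment Depot→Jct2→Port: bottleneck 2, flow now 6.
Augment Depot→Jct3→Port: bottleneck 3, flow now 9.
Augment Depot→Y2→Port: bottleneck 10, flow now 19.
No augmenting path remains; maximum flow = 19.
In the residual graph, reachable from Depot: {Depot, Jct1, Jct3, Y2}.
Min-cut edges: Depot→Jct2 (2), Depot→Port (4), Jct3→Port (3), Y2→Port (10); capacity 2 + 4 + 3 + 10 = 19.
This cut is saturated, so no flow can exceed 19.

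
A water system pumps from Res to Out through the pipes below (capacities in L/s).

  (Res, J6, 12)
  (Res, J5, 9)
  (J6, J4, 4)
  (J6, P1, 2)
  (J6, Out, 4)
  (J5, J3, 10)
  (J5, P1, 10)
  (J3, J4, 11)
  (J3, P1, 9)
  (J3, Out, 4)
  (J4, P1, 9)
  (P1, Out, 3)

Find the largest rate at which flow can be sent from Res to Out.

11

Augment Res→J6→Out: bottleneck 4, flow now 4.
Augment Res→J6→P1→Out: bottleneck 2, flow now 6.
Augment Res→J5→J3→Out: bottleneck 4, flow now 10.
Augment Res→J5→P1→Out: bottleneck 1, flow now 11.
No augmenting path remains; maximum flow = 11.
In the residual graph, reachable from Res: {Res, J6, J5, J3, J4, P1}.
Min-cut edges: J6→Out (4), J3→Out (4), P1→Out (3); capacity 4 + 4 + 3 = 11.
This cut is saturated, so no flow can exceed 11.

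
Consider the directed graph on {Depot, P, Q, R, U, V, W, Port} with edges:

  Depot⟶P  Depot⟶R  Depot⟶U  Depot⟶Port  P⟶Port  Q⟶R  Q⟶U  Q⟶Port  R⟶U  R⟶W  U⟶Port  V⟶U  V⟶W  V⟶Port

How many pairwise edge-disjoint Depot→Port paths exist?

3

Assign every edge capacity 1; by Menger, the answer equals the max flow.
Path Depot→Port (+1); total 1.
Path Depot→P→Port (+1); total 2.
Path Depot→U→Port (+1); total 3.
No residual Depot→Port path; max flow = 3.
Certifying cut of size 3: {Depot→P, Depot→Port, U→Port}.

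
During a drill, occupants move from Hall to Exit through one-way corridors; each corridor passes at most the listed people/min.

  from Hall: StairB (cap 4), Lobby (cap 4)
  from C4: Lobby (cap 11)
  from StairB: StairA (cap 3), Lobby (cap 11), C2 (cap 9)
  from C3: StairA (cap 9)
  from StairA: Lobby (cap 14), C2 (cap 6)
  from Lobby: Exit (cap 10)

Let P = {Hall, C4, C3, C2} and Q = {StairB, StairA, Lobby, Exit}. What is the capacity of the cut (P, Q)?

28

Edges leaving {Hall, C4, C3, C2}: Hall→StairB (4), Hall→Lobby (4), C4→Lobby (11), C3→StairA (9).
Cut capacity = 4 + 4 + 11 + 9 = 28.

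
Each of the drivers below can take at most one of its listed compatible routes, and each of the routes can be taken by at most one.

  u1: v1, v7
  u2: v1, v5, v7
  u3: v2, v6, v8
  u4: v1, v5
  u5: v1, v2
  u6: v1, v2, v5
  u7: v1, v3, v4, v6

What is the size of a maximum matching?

6

Unit-capacity flow: source→left, listed edges, right→sink; max matching = max flow.
Augmenting path u1→v1 (+1); matched 1.
Augmenting path u2→v5 (+1); matched 2.
Augmenting path u3→v2 (+1); matched 3.
Augmenting path u7→v3 (+1); matched 4.
Augmenting path u4→v1→u1→v7 (+1); matched 5.
Augmenting path u5→v2→u3→v6 (+1); matched 6.
No augmenting path remains; maximum matching = 6.
König certificate: {u3, u7, v1, v2, v5, v7} is a vertex cover of size 6 (every listed pair touches it), so no matching can be larger.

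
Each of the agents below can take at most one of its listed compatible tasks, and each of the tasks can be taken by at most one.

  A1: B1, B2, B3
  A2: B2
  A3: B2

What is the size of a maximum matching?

2

Unit-capacity flow: source→left, listed edges, right→sink; max matching = max flow.
Augmenting path A1→B1 (+1); matched 1.
Augmenting path A2→B2 (+1); matched 2.
No augmenting path remains; maximum matching = 2.
König certificate: {A1, B2} is a vertex cover of size 2 (every listed pair touches it), so no matching can be larger.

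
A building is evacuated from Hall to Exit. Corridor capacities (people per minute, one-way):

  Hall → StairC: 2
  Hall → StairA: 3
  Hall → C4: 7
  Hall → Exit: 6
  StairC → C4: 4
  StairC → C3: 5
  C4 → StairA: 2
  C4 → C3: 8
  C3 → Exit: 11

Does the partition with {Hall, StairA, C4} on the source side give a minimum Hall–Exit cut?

Given cut capacity: 2 + 6 + 8 = 16.
Augment Hall→Exit: bottleneck 6, flow now 6.
Augment Hall→StairC→C3→Exit: bottleneck 2, flow now 8.
Augment Hall→C4→C3→Exit: bottleneck 7, flow now 15.
No augmenting path remains; maximum flow = 15.
In the residual graph, reachable from Hall: {Hall, StairA}.
Min-cut edges: Hall→StairC (2), Hall→C4 (7), Hall→Exit (6); capacity 2 + 7 + 6 = 15.
Cut capacity 16 exceeds the max flow 15, so it is not minimum.

No — its capacity is 16, but the minimum cut has capacity 15.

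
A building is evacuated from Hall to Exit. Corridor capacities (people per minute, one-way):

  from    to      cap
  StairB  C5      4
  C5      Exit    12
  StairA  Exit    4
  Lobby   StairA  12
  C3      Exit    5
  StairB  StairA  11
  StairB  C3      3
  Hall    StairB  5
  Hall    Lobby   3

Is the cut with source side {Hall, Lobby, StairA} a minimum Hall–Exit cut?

Given cut capacity: 5 + 4 = 9.
Augment Hall→StairB→StairA→Exit: bottleneck 4, flow now 4.
Augment Hall→StairB→C5→Exit: bottleneck 1, flow now 5.
Augment Hall→Lobby→StairA→StairB→C5→Exit: bottleneck 3, flow now 8. (uses reverse residual edge)
No augmenting path remains; maximum flow = 8.
In the residual graph, reachable from Hall: {Hall}.
Min-cut edges: Hall→StairB (5), Hall→Lobby (3); capacity 5 + 3 = 8.
Cut capacity 9 exceeds the max flow 8, so it is not minimum.

No — its capacity is 9, but the minimum cut has capacity 8.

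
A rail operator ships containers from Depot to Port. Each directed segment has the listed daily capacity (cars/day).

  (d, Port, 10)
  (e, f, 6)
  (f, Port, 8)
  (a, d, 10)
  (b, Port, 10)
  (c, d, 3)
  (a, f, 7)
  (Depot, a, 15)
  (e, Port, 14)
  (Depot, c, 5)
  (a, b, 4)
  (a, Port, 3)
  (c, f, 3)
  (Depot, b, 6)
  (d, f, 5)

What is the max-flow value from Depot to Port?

Augment Depot→a→Port: bottleneck 3, flow now 3.
Augment Depot→b→Port: bottleneck 6, flow now 9.
Augment Depot→a→b→Port: bottleneck 4, flow now 13.
Augment Depot→a→d→Port: bottleneck 8, flow now 21.
Augment Depot→c→d→Port: bottleneck 2, flow now 23.
Augment Depot→c→f→Port: bottleneck 3, flow now 26.
No augmenting path remains; maximum flow = 26.
In the residual graph, reachable from Depot: {Depot}.
Min-cut edges: Depot→a (15), Depot→b (6), Depot→c (5); capacity 15 + 6 + 5 = 26.
This cut is saturated, so no flow can exceed 26.

26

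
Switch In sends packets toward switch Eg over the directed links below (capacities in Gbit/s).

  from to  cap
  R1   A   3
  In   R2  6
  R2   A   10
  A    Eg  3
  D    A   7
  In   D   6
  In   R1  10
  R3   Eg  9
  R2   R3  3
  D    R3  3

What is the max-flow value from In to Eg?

9

Augment In→D→R3→Eg: bottleneck 3, flow now 3.
Augment In→D→A→Eg: bottleneck 3, flow now 6.
Augment In→R2→R3→Eg: bottleneck 3, flow now 9.
No augmenting path remains; maximum flow = 9.
In the residual graph, reachable from In: {In, D, R1, R2, A}.
Min-cut edges: D→R3 (3), R2→R3 (3), A→Eg (3); capacity 3 + 3 + 3 = 9.
This cut is saturated, so no flow can exceed 9.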